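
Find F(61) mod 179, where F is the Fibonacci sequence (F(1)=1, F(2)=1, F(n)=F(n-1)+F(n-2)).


F(k) mod 179 for k=1..61:
1, 1, 2, 3, 5, 8, 13, 21, 34, 55, 89, 144, 54, 19, 73, 92, 165, 78, 64, 142, 27, 169, 17, 7, 24, 31, 55, 86, 141, 48, 10, 58, 68, 126, 15, 141, 156, 118, 95, 34, 129, 163, 113, 97, 31, 128, 159, 108, 88, 17, 105, 122, 48, 170, 39, 30, 69, 99, 168, 88, 77
F(61) mod 179 = 77


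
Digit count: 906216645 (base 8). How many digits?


906216645 in base 8 = 6600742305
Number of digits = 10

10 digits (base 8)


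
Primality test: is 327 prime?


327 / 3 = 109 (exact division)
327 is NOT prime.

No, 327 is not prime


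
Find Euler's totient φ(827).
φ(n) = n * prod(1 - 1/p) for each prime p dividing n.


827 = 827
Prime factors: 827
φ(827) = 827 × (1-1/827)
= 827 × 826/827 = 826

φ(827) = 826


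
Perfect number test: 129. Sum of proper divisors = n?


Proper divisors of 129: 1, 3, 43
Sum = 1 + 3 + 43 = 47

No, 129 is not perfect (47 ≠ 129)


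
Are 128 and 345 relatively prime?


Euclidean algorithm:
345 = 2 * 128 + 89
128 = 1 * 89 + 39
89 = 2 * 39 + 11
39 = 3 * 11 + 6
11 = 1 * 6 + 5
6 = 1 * 5 + 1
5 = 5 * 1 + 0
GCD(128, 345) = 1

Yes, coprime (GCD = 1)


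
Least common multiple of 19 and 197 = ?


GCD(19, 197) = 1
LCM = 19*197/1 = 3743/1 = 3743

LCM = 3743


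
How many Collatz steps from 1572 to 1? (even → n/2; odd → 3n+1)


1572 → 786 → 393 → 1180 → 590 → 295 → 886 → 443 → 1330 → 665 → 1996 → 998 → 499 → 1498 → 749 → 2248 → 1124 → 562 → 281 → 844 → 422 → 211 → 634 → 317 → 952 → 476 → 238 → 119 → 358 → 179 → 538 → 269 → 808 → 404 → 202 → 101 → 304 → 152 → 76 → 38 → 19 → 58 → 29 → 88 → 44 → 22 → 11 → 34 → 17 → 52 → 26 → 13 → 40 → 20 → 10 → 5 → 16 → 8 → 4 → 2 → 1
Total steps = 60

60 steps


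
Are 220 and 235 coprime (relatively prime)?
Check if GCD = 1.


Euclidean algorithm:
235 = 1 * 220 + 15
220 = 14 * 15 + 10
15 = 1 * 10 + 5
10 = 2 * 5 + 0
GCD(220, 235) = 5

No, not coprime (GCD = 5)


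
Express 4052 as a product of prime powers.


4052 / 2 = 2026
2026 / 2 = 1013
1013 / 1013 = 1
4052 = 2^2 × 1013


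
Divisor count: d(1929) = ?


1929 = 3^1 × 643^1
d(1929) = (1+1) × (1+1) = 4

4 divisors


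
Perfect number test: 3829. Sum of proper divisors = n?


Proper divisors of 3829: 1, 7, 547
Sum = 1 + 7 + 547 = 555

No, 3829 is not perfect (555 ≠ 3829)


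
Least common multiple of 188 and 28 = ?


GCD(188, 28) = 4
LCM = 188*28/4 = 5264/4 = 1316

LCM = 1316


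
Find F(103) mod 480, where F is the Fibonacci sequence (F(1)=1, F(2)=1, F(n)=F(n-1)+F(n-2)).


F(k) mod 480 for k=1..103:
1, 1, 2, 3, 5, 8, 13, 21, 34, 55, 89, 144, 233, 377, 130, 27, 157, 184, 341, 45, 386, 431, 337, 288, 145, 433, 98, 51, 149, 200, 349, 69, 418, 7, 425, 432, 377, 329, 226, 75, 301, 376, 197, 93, 290, 383, 193, 96, 289, 385, 194, 99, 293, 392, 205, 117, 322, 439, 281, 240, 41, 281, 322, 123, 445, 88, 53, 141, 194, 335, 49, 384, 433, 337, 290, 147, 437, 104, 61, 165, 226, 391, 137, 48, 185, 233, 418, 171, 109, 280, 389, 189, 98, 287, 385, 192, 97, 289, 386, 195, 101, 296, 397
F(103) mod 480 = 397


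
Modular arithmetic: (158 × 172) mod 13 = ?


158 × 172 = 27176
27176 mod 13 = 6


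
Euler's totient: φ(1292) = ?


1292 = 2^2 × 17 × 19
Prime factors: 2, 17, 19
φ(1292) = 1292 × (1-1/2) × (1-1/17) × (1-1/19)
= 1292 × 1/2 × 16/17 × 18/19 = 576

φ(1292) = 576


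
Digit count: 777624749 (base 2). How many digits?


777624749 in base 2 = 101110010110011001110010101101
Number of digits = 30

30 digits (base 2)


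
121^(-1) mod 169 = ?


Use the extended Euclidean algorithm on (169, 121); each row r = 169*s + 121*t:
r=169, s=1, t=0
r=121, s=0, t=1
q=1: r=48, s=1, t=-1   [169*(1) + 121*(-1) = 48]
q=2: r=25, s=-2, t=3   [169*(-2) + 121*(3) = 25]
q=1: r=23, s=3, t=-4   [169*(3) + 121*(-4) = 23]
q=1: r=2, s=-5, t=7   [169*(-5) + 121*(7) = 2]
q=11: r=1, s=58, t=-81   [169*(58) + 121*(-81) = 1]
q=2: r=0, s=-121, t=169   [169*(-121) + 121*(169) = 0]
GCD = 1 with t = -81, so 121*(-81) ≡ 1 (mod 169)
Inverse = -81 mod 169 = 88
Check: 121 * 88 = 10648 ≡ 1 (mod 169)

121^(-1) ≡ 88 (mod 169)


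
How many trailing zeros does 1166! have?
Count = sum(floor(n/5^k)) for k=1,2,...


floor(1166/5) = 233
floor(1166/25) = 46
floor(1166/125) = 9
floor(1166/625) = 1
Total = 289

289 trailing zeros


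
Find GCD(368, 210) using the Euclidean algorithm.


368 = 1 * 210 + 158
210 = 1 * 158 + 52
158 = 3 * 52 + 2
52 = 26 * 2 + 0
GCD = 2


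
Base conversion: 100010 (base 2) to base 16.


100010 (base 2) = 34 (decimal)
34 (decimal) = 22 (base 16)


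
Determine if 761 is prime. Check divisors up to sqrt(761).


Check divisors up to sqrt(761) = 27.5862
No divisors found.
761 is prime.

Yes, 761 is prime


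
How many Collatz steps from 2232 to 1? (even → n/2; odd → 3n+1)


2232 → 1116 → 558 → 279 → 838 → 419 → 1258 → 629 → 1888 → 944 → 472 → 236 → 118 → 59 → 178 → 89 → 268 → 134 → 67 → 202 → 101 → 304 → 152 → 76 → 38 → 19 → 58 → 29 → 88 → 44 → 22 → 11 → 34 → 17 → 52 → 26 → 13 → 40 → 20 → 10 → 5 → 16 → 8 → 4 → 2 → 1
Total steps = 45

45 steps


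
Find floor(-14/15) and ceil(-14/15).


-14/15 = -0.9333
floor = -1
ceil = 0

floor = -1, ceil = 0


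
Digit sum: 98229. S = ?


9 + 8 + 2 + 2 + 9 = 30


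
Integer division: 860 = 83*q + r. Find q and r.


860 = 83 * 10 + 30
Check: 830 + 30 = 860

q = 10, r = 30


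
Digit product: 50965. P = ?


5 × 0 × 9 × 6 × 5 = 0


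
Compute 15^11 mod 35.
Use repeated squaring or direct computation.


15^1 mod 35 = 15
15^2 mod 35 = 15
15^3 mod 35 = 15
15^4 mod 35 = 15
15^5 mod 35 = 15
15^6 mod 35 = 15
15^7 mod 35 = 15
15^8 mod 35 = 15
15^9 mod 35 = 15
15^10 mod 35 = 15
15^11 mod 35 = 15


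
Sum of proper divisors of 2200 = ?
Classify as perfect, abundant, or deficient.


Proper divisors: 1, 2, 4, 5, 8, 10, 11, 20, 22, 25, 40, 44, 50, 55, 88, 100, 110, 200, 220, 275, 440, 550, 1100
Sum = 1 + 2 + 4 + 5 + 8 + 10 + 11 + 20 + 22 + 25 + 40 + 44 + 50 + 55 + 88 + 100 + 110 + 200 + 220 + 275 + 440 + 550 + 1100 = 3380
3380 > 2200 → abundant

s(2200) = 3380 (abundant)


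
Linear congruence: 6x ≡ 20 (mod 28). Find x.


GCD(6, 28) = 2 divides 20
Divide: 3x ≡ 10 (mod 14)
x ≡ 8 (mod 14)


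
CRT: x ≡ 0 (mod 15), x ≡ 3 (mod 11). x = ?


M = 15*11 = 165
M1 = M/15 = 11, M2 = M/11 = 15
M1^(-1) mod 15 = 11, M2^(-1) mod 11 = 3
x = 0*11*11 + 3*15*3 = 135
135 mod 165 = 135
Check: 135 mod 15 = 0 ✓, 135 mod 11 = 3 ✓

x ≡ 135 (mod 165)


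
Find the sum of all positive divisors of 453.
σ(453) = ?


Divisors of 453: 1, 3, 151, 453
Sum = 1 + 3 + 151 + 453 = 608

σ(453) = 608


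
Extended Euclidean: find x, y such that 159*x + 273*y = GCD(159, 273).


Tabular extended Euclidean (each row: r = 159*s + 273*t):
r=159, s=1, t=0
r=273, s=0, t=1
q=0: r=159, s=1, t=0   [159*(1) + 273*(0) = 159]
q=1: r=114, s=-1, t=1   [159*(-1) + 273*(1) = 114]
q=1: r=45, s=2, t=-1   [159*(2) + 273*(-1) = 45]
q=2: r=24, s=-5, t=3   [159*(-5) + 273*(3) = 24]
q=1: r=21, s=7, t=-4   [159*(7) + 273*(-4) = 21]
q=1: r=3, s=-12, t=7   [159*(-12) + 273*(7) = 3]
q=7: r=0, s=91, t=-53   [159*(91) + 273*(-53) = 0]
GCD = 3; from the row with r=3: x=-12, y=7
Check: 159*(-12) + 273*(7) = -1908 + 1911 = 3

GCD = 3, x = -12, y = 7


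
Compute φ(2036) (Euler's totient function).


2036 = 2^2 × 509
Prime factors: 2, 509
φ(2036) = 2036 × (1-1/2) × (1-1/509)
= 2036 × 1/2 × 508/509 = 1016

φ(2036) = 1016


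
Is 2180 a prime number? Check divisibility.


2180 / 2 = 1090 (exact division)
2180 is NOT prime.

No, 2180 is not prime


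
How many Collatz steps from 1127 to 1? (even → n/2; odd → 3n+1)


1127 → 3382 → 1691 → 5074 → 2537 → 7612 → 3806 → 1903 → 5710 → 2855 → 8566 → 4283 → 12850 → 6425 → 19276 → 9638 → 4819 → 14458 → 7229 → 21688 → 10844 → 5422 → 2711 → 8134 → 4067 → 12202 → 6101 → 18304 → 9152 → 4576 → 2288 → 1144 → 572 → 286 → 143 → 430 → 215 → 646 → 323 → 970 → 485 → 1456 → 728 → 364 → 182 → 91 → 274 → 137 → 412 → 206 → 103 → 310 → 155 → 466 → 233 → 700 → 350 → 175 → 526 → 263 → 790 → 395 → 1186 → 593 → 1780 → 890 → 445 → 1336 → 668 → 334 → 167 → 502 → 251 → 754 → 377 → 1132 → 566 → 283 → 850 → 425 → 1276 → 638 → 319 → 958 → 479 → 1438 → 719 → 2158 → 1079 → 3238 → 1619 → 4858 → 2429 → 7288 → 3644 → 1822 → 911 → 2734 → 1367 → 4102 → 2051 → 6154 → 3077 → 9232 → 4616 → 2308 → 1154 → 577 → 1732 → 866 → 433 → 1300 → 650 → 325 → 976 → 488 → 244 → 122 → 61 → 184 → 92 → 46 → 23 → 70 → 35 → 106 → 53 → 160 → 80 → 40 → 20 → 10 → 5 → 16 → 8 → 4 → 2 → 1
Total steps = 137

137 steps


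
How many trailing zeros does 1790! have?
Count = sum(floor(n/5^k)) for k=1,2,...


floor(1790/5) = 358
floor(1790/25) = 71
floor(1790/125) = 14
floor(1790/625) = 2
Total = 445

445 trailing zeros


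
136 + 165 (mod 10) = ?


136 + 165 = 301
301 mod 10 = 1


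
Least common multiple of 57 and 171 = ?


GCD(57, 171) = 57
LCM = 57*171/57 = 9747/57 = 171

LCM = 171


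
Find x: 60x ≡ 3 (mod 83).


GCD(60, 83) = 1, unique solution
a^(-1) mod 83 = 18
x = 18 * 3 mod 83 = 54

x ≡ 54 (mod 83)


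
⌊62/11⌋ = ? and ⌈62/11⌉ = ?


62/11 = 5.6364
floor = 5
ceil = 6

floor = 5, ceil = 6


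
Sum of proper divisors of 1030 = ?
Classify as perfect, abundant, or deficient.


Proper divisors: 1, 2, 5, 10, 103, 206, 515
Sum = 1 + 2 + 5 + 10 + 103 + 206 + 515 = 842
842 < 1030 → deficient

s(1030) = 842 (deficient)


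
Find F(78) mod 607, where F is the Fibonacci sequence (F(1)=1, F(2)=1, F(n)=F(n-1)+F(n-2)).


F(k) mod 607 for k=1..78:
1, 1, 2, 3, 5, 8, 13, 21, 34, 55, 89, 144, 233, 377, 3, 380, 383, 156, 539, 88, 20, 108, 128, 236, 364, 600, 357, 350, 100, 450, 550, 393, 336, 122, 458, 580, 431, 404, 228, 25, 253, 278, 531, 202, 126, 328, 454, 175, 22, 197, 219, 416, 28, 444, 472, 309, 174, 483, 50, 533, 583, 509, 485, 387, 265, 45, 310, 355, 58, 413, 471, 277, 141, 418, 559, 370, 322, 85
F(78) mod 607 = 85


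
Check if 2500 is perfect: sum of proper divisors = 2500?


Proper divisors of 2500: 1, 2, 4, 5, 10, 20, 25, 50, 100, 125, 250, 500, 625, 1250
Sum = 1 + 2 + 4 + 5 + 10 + 20 + 25 + 50 + 100 + 125 + 250 + 500 + 625 + 1250 = 2967

No, 2500 is not perfect (2967 ≠ 2500)


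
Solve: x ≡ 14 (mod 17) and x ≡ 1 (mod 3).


M = 17*3 = 51
M1 = M/17 = 3, M2 = M/3 = 17
M1^(-1) mod 17 = 6, M2^(-1) mod 3 = 2
x = 14*3*6 + 1*17*2 = 286
286 mod 51 = 31
Check: 31 mod 17 = 14 ✓, 31 mod 3 = 1 ✓

x ≡ 31 (mod 51)


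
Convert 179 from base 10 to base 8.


179 (base 10) = 179 (decimal)
179 (decimal) = 263 (base 8)


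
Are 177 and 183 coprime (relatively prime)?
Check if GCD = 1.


Euclidean algorithm:
183 = 1 * 177 + 6
177 = 29 * 6 + 3
6 = 2 * 3 + 0
GCD(177, 183) = 3

No, not coprime (GCD = 3)


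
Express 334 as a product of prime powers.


334 / 2 = 167
167 / 167 = 1
334 = 2 × 167


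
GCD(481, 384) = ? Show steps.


481 = 1 * 384 + 97
384 = 3 * 97 + 93
97 = 1 * 93 + 4
93 = 23 * 4 + 1
4 = 4 * 1 + 0
GCD = 1


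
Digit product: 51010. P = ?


5 × 1 × 0 × 1 × 0 = 0


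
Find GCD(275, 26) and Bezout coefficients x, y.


Tabular extended Euclidean (each row: r = 275*s + 26*t):
r=275, s=1, t=0
r=26, s=0, t=1
q=10: r=15, s=1, t=-10   [275*(1) + 26*(-10) = 15]
q=1: r=11, s=-1, t=11   [275*(-1) + 26*(11) = 11]
q=1: r=4, s=2, t=-21   [275*(2) + 26*(-21) = 4]
q=2: r=3, s=-5, t=53   [275*(-5) + 26*(53) = 3]
q=1: r=1, s=7, t=-74   [275*(7) + 26*(-74) = 1]
q=3: r=0, s=-26, t=275   [275*(-26) + 26*(275) = 0]
GCD = 1; from the row with r=1: x=7, y=-74
Check: 275*(7) + 26*(-74) = 1925 - 1924 = 1

GCD = 1, x = 7, y = -74


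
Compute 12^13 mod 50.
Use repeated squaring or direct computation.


12^1 mod 50 = 12
12^2 mod 50 = 44
12^3 mod 50 = 28
12^4 mod 50 = 36
12^5 mod 50 = 32
12^6 mod 50 = 34
12^7 mod 50 = 8
12^8 mod 50 = 46
12^9 mod 50 = 2
12^10 mod 50 = 24
12^11 mod 50 = 38
12^12 mod 50 = 6
12^13 mod 50 = 22


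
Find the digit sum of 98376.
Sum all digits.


9 + 8 + 3 + 7 + 6 = 33


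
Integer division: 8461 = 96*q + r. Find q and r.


8461 = 96 * 88 + 13
Check: 8448 + 13 = 8461

q = 88, r = 13


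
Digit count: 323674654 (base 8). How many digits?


323674654 in base 8 = 2322561036
Number of digits = 10

10 digits (base 8)


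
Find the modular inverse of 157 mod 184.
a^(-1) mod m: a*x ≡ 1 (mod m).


Use the extended Euclidean algorithm on (184, 157); each row r = 184*s + 157*t:
r=184, s=1, t=0
r=157, s=0, t=1
q=1: r=27, s=1, t=-1   [184*(1) + 157*(-1) = 27]
q=5: r=22, s=-5, t=6   [184*(-5) + 157*(6) = 22]
q=1: r=5, s=6, t=-7   [184*(6) + 157*(-7) = 5]
q=4: r=2, s=-29, t=34   [184*(-29) + 157*(34) = 2]
q=2: r=1, s=64, t=-75   [184*(64) + 157*(-75) = 1]
q=2: r=0, s=-157, t=184   [184*(-157) + 157*(184) = 0]
GCD = 1 with t = -75, so 157*(-75) ≡ 1 (mod 184)
Inverse = -75 mod 184 = 109
Check: 157 * 109 = 17113 ≡ 1 (mod 184)

157^(-1) ≡ 109 (mod 184)


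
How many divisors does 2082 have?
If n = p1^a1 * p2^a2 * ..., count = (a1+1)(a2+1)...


2082 = 2^1 × 3^1 × 347^1
d(2082) = (1+1) × (1+1) × (1+1) = 8

8 divisors


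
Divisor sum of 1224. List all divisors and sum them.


Divisors of 1224: 1, 2, 3, 4, 6, 8, 9, 12, 17, 18, 24, 34, 36, 51, 68, 72, 102, 136, 153, 204, 306, 408, 612, 1224
Sum = 1 + 2 + 3 + 4 + 6 + 8 + 9 + 12 + 17 + 18 + 24 + 34 + 36 + 51 + 68 + 72 + 102 + 136 + 153 + 204 + 306 + 408 + 612 + 1224 = 3510

σ(1224) = 3510


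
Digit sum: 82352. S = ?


8 + 2 + 3 + 5 + 2 = 20


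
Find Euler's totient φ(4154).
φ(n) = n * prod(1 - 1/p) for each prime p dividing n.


4154 = 2 × 31 × 67
Prime factors: 2, 31, 67
φ(4154) = 4154 × (1-1/2) × (1-1/31) × (1-1/67)
= 4154 × 1/2 × 30/31 × 66/67 = 1980

φ(4154) = 1980


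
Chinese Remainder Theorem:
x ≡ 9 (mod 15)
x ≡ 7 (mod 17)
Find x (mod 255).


M = 15*17 = 255
M1 = M/15 = 17, M2 = M/17 = 15
M1^(-1) mod 15 = 8, M2^(-1) mod 17 = 8
x = 9*17*8 + 7*15*8 = 2064
2064 mod 255 = 24
Check: 24 mod 15 = 9 ✓, 24 mod 17 = 7 ✓

x ≡ 24 (mod 255)


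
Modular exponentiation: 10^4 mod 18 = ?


10^1 mod 18 = 10
10^2 mod 18 = 10
10^3 mod 18 = 10
10^4 mod 18 = 10


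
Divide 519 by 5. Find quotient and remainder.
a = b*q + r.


519 = 5 * 103 + 4
Check: 515 + 4 = 519

q = 103, r = 4


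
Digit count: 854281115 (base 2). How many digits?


854281115 in base 2 = 110010111010110100101110011011
Number of digits = 30

30 digits (base 2)


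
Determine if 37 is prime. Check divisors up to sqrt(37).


Check divisors up to sqrt(37) = 6.0828
No divisors found.
37 is prime.

Yes, 37 is prime


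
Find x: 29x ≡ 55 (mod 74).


GCD(29, 74) = 1, unique solution
a^(-1) mod 74 = 23
x = 23 * 55 mod 74 = 7

x ≡ 7 (mod 74)


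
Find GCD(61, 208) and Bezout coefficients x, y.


Tabular extended Euclidean (each row: r = 61*s + 208*t):
r=61, s=1, t=0
r=208, s=0, t=1
q=0: r=61, s=1, t=0   [61*(1) + 208*(0) = 61]
q=3: r=25, s=-3, t=1   [61*(-3) + 208*(1) = 25]
q=2: r=11, s=7, t=-2   [61*(7) + 208*(-2) = 11]
q=2: r=3, s=-17, t=5   [61*(-17) + 208*(5) = 3]
q=3: r=2, s=58, t=-17   [61*(58) + 208*(-17) = 2]
q=1: r=1, s=-75, t=22   [61*(-75) + 208*(22) = 1]
q=2: r=0, s=208, t=-61   [61*(208) + 208*(-61) = 0]
GCD = 1; from the row with r=1: x=-75, y=22
Check: 61*(-75) + 208*(22) = -4575 + 4576 = 1

GCD = 1, x = -75, y = 22


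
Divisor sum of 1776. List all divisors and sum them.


Divisors of 1776: 1, 2, 3, 4, 6, 8, 12, 16, 24, 37, 48, 74, 111, 148, 222, 296, 444, 592, 888, 1776
Sum = 1 + 2 + 3 + 4 + 6 + 8 + 12 + 16 + 24 + 37 + 48 + 74 + 111 + 148 + 222 + 296 + 444 + 592 + 888 + 1776 = 4712

σ(1776) = 4712


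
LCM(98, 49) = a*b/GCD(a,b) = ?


GCD(98, 49) = 49
LCM = 98*49/49 = 4802/49 = 98

LCM = 98


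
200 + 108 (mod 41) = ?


200 + 108 = 308
308 mod 41 = 21


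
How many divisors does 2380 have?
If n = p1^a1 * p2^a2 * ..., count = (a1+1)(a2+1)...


2380 = 2^2 × 5^1 × 7^1 × 17^1
d(2380) = (2+1) × (1+1) × (1+1) × (1+1) = 24

24 divisors


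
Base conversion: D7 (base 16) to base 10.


D7 (base 16) = 215 (decimal)
215 (decimal) = 215 (base 10)


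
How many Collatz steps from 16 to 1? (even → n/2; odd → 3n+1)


16 → 8 → 4 → 2 → 1
Total steps = 4

4 steps


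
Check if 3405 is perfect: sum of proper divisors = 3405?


Proper divisors of 3405: 1, 3, 5, 15, 227, 681, 1135
Sum = 1 + 3 + 5 + 15 + 227 + 681 + 1135 = 2067

No, 3405 is not perfect (2067 ≠ 3405)


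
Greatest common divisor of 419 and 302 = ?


419 = 1 * 302 + 117
302 = 2 * 117 + 68
117 = 1 * 68 + 49
68 = 1 * 49 + 19
49 = 2 * 19 + 11
19 = 1 * 11 + 8
11 = 1 * 8 + 3
8 = 2 * 3 + 2
3 = 1 * 2 + 1
2 = 2 * 1 + 0
GCD = 1


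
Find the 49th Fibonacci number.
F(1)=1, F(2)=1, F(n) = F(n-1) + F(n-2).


Sequence: 1, 1, 2, 3, 5, 8, 13, 21, 34, 55, 89, 144, 233, 377, 610, 987, 1597, 2584, 4181, 6765, 10946, 17711, 28657, 46368, 75025, 121393, 196418, 317811, 514229, 832040, 1346269, 2178309, 3524578, 5702887, 9227465, 14930352, 24157817, 39088169, 63245986, 102334155, 165580141, 267914296, 433494437, 701408733, 1134903170, 1836311903, 2971215073, 4807526976, 7778742049
F(49) = 7778742049


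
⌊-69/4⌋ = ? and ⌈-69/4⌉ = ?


-69/4 = -17.2500
floor = -18
ceil = -17

floor = -18, ceil = -17


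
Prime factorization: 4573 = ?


4573 / 17 = 269
269 / 269 = 1
4573 = 17 × 269


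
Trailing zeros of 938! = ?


floor(938/5) = 187
floor(938/25) = 37
floor(938/125) = 7
floor(938/625) = 1
Total = 232

232 trailing zeros


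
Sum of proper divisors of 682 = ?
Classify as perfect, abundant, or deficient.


Proper divisors: 1, 2, 11, 22, 31, 62, 341
Sum = 1 + 2 + 11 + 22 + 31 + 62 + 341 = 470
470 < 682 → deficient

s(682) = 470 (deficient)


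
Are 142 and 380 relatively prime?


Euclidean algorithm:
380 = 2 * 142 + 96
142 = 1 * 96 + 46
96 = 2 * 46 + 4
46 = 11 * 4 + 2
4 = 2 * 2 + 0
GCD(142, 380) = 2

No, not coprime (GCD = 2)


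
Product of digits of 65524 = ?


6 × 5 × 5 × 2 × 4 = 1200


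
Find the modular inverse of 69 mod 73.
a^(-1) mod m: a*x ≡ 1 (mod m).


Use the extended Euclidean algorithm on (73, 69); each row r = 73*s + 69*t:
r=73, s=1, t=0
r=69, s=0, t=1
q=1: r=4, s=1, t=-1   [73*(1) + 69*(-1) = 4]
q=17: r=1, s=-17, t=18   [73*(-17) + 69*(18) = 1]
q=4: r=0, s=69, t=-73   [73*(69) + 69*(-73) = 0]
GCD = 1 with t = 18, so 69*(18) ≡ 1 (mod 73)
Inverse = 18 mod 73 = 18
Check: 69 * 18 = 1242 ≡ 1 (mod 73)

69^(-1) ≡ 18 (mod 73)


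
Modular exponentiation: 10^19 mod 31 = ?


10^1 mod 31 = 10
10^2 mod 31 = 7
10^3 mod 31 = 8
10^4 mod 31 = 18
10^5 mod 31 = 25
10^6 mod 31 = 2
10^7 mod 31 = 20
10^8 mod 31 = 14
10^9 mod 31 = 16
10^10 mod 31 = 5
10^11 mod 31 = 19
10^12 mod 31 = 4
10^13 mod 31 = 9
10^14 mod 31 = 28
10^15 mod 31 = 1
10^16 mod 31 = 10
10^17 mod 31 = 7
10^18 mod 31 = 8
10^19 mod 31 = 18


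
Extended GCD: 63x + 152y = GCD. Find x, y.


Tabular extended Euclidean (each row: r = 63*s + 152*t):
r=63, s=1, t=0
r=152, s=0, t=1
q=0: r=63, s=1, t=0   [63*(1) + 152*(0) = 63]
q=2: r=26, s=-2, t=1   [63*(-2) + 152*(1) = 26]
q=2: r=11, s=5, t=-2   [63*(5) + 152*(-2) = 11]
q=2: r=4, s=-12, t=5   [63*(-12) + 152*(5) = 4]
q=2: r=3, s=29, t=-12   [63*(29) + 152*(-12) = 3]
q=1: r=1, s=-41, t=17   [63*(-41) + 152*(17) = 1]
q=3: r=0, s=152, t=-63   [63*(152) + 152*(-63) = 0]
GCD = 1; from the row with r=1: x=-41, y=17
Check: 63*(-41) + 152*(17) = -2583 + 2584 = 1

GCD = 1, x = -41, y = 17


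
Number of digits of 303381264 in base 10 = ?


303381264 has 9 digits in base 10
floor(log10(303381264)) + 1 = floor(8.4820) + 1 = 9

9 digits (base 10)


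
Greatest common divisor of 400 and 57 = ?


400 = 7 * 57 + 1
57 = 57 * 1 + 0
GCD = 1


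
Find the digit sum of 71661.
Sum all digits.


7 + 1 + 6 + 6 + 1 = 21


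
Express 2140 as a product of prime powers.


2140 / 2 = 1070
1070 / 2 = 535
535 / 5 = 107
107 / 107 = 1
2140 = 2^2 × 5 × 107


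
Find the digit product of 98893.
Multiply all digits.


9 × 8 × 8 × 9 × 3 = 15552


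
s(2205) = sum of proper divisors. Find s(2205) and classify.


Proper divisors: 1, 3, 5, 7, 9, 15, 21, 35, 45, 49, 63, 105, 147, 245, 315, 441, 735
Sum = 1 + 3 + 5 + 7 + 9 + 15 + 21 + 35 + 45 + 49 + 63 + 105 + 147 + 245 + 315 + 441 + 735 = 2241
2241 > 2205 → abundant

s(2205) = 2241 (abundant)


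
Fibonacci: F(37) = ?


Sequence: 1, 1, 2, 3, 5, 8, 13, 21, 34, 55, 89, 144, 233, 377, 610, 987, 1597, 2584, 4181, 6765, 10946, 17711, 28657, 46368, 75025, 121393, 196418, 317811, 514229, 832040, 1346269, 2178309, 3524578, 5702887, 9227465, 14930352, 24157817
F(37) = 24157817


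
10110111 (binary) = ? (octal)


10110111 (base 2) = 183 (decimal)
183 (decimal) = 267 (base 8)


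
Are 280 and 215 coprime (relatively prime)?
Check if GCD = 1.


Euclidean algorithm:
280 = 1 * 215 + 65
215 = 3 * 65 + 20
65 = 3 * 20 + 5
20 = 4 * 5 + 0
GCD(280, 215) = 5

No, not coprime (GCD = 5)


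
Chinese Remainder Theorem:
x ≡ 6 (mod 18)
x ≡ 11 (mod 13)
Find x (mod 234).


M = 18*13 = 234
M1 = M/18 = 13, M2 = M/13 = 18
M1^(-1) mod 18 = 7, M2^(-1) mod 13 = 8
x = 6*13*7 + 11*18*8 = 2130
2130 mod 234 = 24
Check: 24 mod 18 = 6 ✓, 24 mod 13 = 11 ✓

x ≡ 24 (mod 234)


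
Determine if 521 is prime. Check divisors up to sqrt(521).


Check divisors up to sqrt(521) = 22.8254
No divisors found.
521 is prime.

Yes, 521 is prime


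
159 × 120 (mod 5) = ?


159 × 120 = 19080
19080 mod 5 = 0


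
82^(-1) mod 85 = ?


Use the extended Euclidean algorithm on (85, 82); each row r = 85*s + 82*t:
r=85, s=1, t=0
r=82, s=0, t=1
q=1: r=3, s=1, t=-1   [85*(1) + 82*(-1) = 3]
q=27: r=1, s=-27, t=28   [85*(-27) + 82*(28) = 1]
q=3: r=0, s=82, t=-85   [85*(82) + 82*(-85) = 0]
GCD = 1 with t = 28, so 82*(28) ≡ 1 (mod 85)
Inverse = 28 mod 85 = 28
Check: 82 * 28 = 2296 ≡ 1 (mod 85)

82^(-1) ≡ 28 (mod 85)


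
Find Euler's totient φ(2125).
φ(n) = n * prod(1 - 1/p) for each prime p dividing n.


2125 = 5^3 × 17
Prime factors: 5, 17
φ(2125) = 2125 × (1-1/5) × (1-1/17)
= 2125 × 4/5 × 16/17 = 1600

φ(2125) = 1600


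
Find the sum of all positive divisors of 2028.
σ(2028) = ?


Divisors of 2028: 1, 2, 3, 4, 6, 12, 13, 26, 39, 52, 78, 156, 169, 338, 507, 676, 1014, 2028
Sum = 1 + 2 + 3 + 4 + 6 + 12 + 13 + 26 + 39 + 52 + 78 + 156 + 169 + 338 + 507 + 676 + 1014 + 2028 = 5124

σ(2028) = 5124


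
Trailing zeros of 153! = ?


floor(153/5) = 30
floor(153/25) = 6
floor(153/125) = 1
Total = 37

37 trailing zeros


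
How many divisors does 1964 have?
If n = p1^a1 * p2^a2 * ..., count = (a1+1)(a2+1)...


1964 = 2^2 × 491^1
d(1964) = (2+1) × (1+1) = 6

6 divisors


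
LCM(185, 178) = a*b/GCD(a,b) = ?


GCD(185, 178) = 1
LCM = 185*178/1 = 32930/1 = 32930

LCM = 32930


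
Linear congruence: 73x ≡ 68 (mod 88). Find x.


GCD(73, 88) = 1, unique solution
a^(-1) mod 88 = 41
x = 41 * 68 mod 88 = 60

x ≡ 60 (mod 88)


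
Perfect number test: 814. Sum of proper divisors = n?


Proper divisors of 814: 1, 2, 11, 22, 37, 74, 407
Sum = 1 + 2 + 11 + 22 + 37 + 74 + 407 = 554

No, 814 is not perfect (554 ≠ 814)


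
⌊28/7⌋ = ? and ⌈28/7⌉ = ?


28/7 = 4.0000
floor = 4
ceil = 4

floor = 4, ceil = 4


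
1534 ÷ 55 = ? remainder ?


1534 = 55 * 27 + 49
Check: 1485 + 49 = 1534

q = 27, r = 49


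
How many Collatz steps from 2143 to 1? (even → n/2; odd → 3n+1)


2143 → 6430 → 3215 → 9646 → 4823 → 14470 → 7235 → 21706 → 10853 → 32560 → 16280 → 8140 → 4070 → 2035 → 6106 → 3053 → 9160 → 4580 → 2290 → 1145 → 3436 → 1718 → 859 → 2578 → 1289 → 3868 → 1934 → 967 → 2902 → 1451 → 4354 → 2177 → 6532 → 3266 → 1633 → 4900 → 2450 → 1225 → 3676 → 1838 → 919 → 2758 → 1379 → 4138 → 2069 → 6208 → 3104 → 1552 → 776 → 388 → 194 → 97 → 292 → 146 → 73 → 220 → 110 → 55 → 166 → 83 → 250 → 125 → 376 → 188 → 94 → 47 → 142 → 71 → 214 → 107 → 322 → 161 → 484 → 242 → 121 → 364 → 182 → 91 → 274 → 137 → 412 → 206 → 103 → 310 → 155 → 466 → 233 → 700 → 350 → 175 → 526 → 263 → 790 → 395 → 1186 → 593 → 1780 → 890 → 445 → 1336 → 668 → 334 → 167 → 502 → 251 → 754 → 377 → 1132 → 566 → 283 → 850 → 425 → 1276 → 638 → 319 → 958 → 479 → 1438 → 719 → 2158 → 1079 → 3238 → 1619 → 4858 → 2429 → 7288 → 3644 → 1822 → 911 → 2734 → 1367 → 4102 → 2051 → 6154 → 3077 → 9232 → 4616 → 2308 → 1154 → 577 → 1732 → 866 → 433 → 1300 → 650 → 325 → 976 → 488 → 244 → 122 → 61 → 184 → 92 → 46 → 23 → 70 → 35 → 106 → 53 → 160 → 80 → 40 → 20 → 10 → 5 → 16 → 8 → 4 → 2 → 1
Total steps = 169

169 steps


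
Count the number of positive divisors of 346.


346 = 2^1 × 173^1
d(346) = (1+1) × (1+1) = 4

4 divisors


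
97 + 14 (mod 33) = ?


97 + 14 = 111
111 mod 33 = 12


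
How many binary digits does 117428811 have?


117428811 in base 2 = 110111111111101001001001011
Number of digits = 27

27 digits (base 2)


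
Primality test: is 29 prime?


Check divisors up to sqrt(29) = 5.3852
No divisors found.
29 is prime.

Yes, 29 is prime


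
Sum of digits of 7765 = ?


7 + 7 + 6 + 5 = 25


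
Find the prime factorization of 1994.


1994 / 2 = 997
997 / 997 = 1
1994 = 2 × 997


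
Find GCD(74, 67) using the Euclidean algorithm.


74 = 1 * 67 + 7
67 = 9 * 7 + 4
7 = 1 * 4 + 3
4 = 1 * 3 + 1
3 = 3 * 1 + 0
GCD = 1


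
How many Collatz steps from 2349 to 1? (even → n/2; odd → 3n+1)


2349 → 7048 → 3524 → 1762 → 881 → 2644 → 1322 → 661 → 1984 → 992 → 496 → 248 → 124 → 62 → 31 → 94 → 47 → 142 → 71 → 214 → 107 → 322 → 161 → 484 → 242 → 121 → 364 → 182 → 91 → 274 → 137 → 412 → 206 → 103 → 310 → 155 → 466 → 233 → 700 → 350 → 175 → 526 → 263 → 790 → 395 → 1186 → 593 → 1780 → 890 → 445 → 1336 → 668 → 334 → 167 → 502 → 251 → 754 → 377 → 1132 → 566 → 283 → 850 → 425 → 1276 → 638 → 319 → 958 → 479 → 1438 → 719 → 2158 → 1079 → 3238 → 1619 → 4858 → 2429 → 7288 → 3644 → 1822 → 911 → 2734 → 1367 → 4102 → 2051 → 6154 → 3077 → 9232 → 4616 → 2308 → 1154 → 577 → 1732 → 866 → 433 → 1300 → 650 → 325 → 976 → 488 → 244 → 122 → 61 → 184 → 92 → 46 → 23 → 70 → 35 → 106 → 53 → 160 → 80 → 40 → 20 → 10 → 5 → 16 → 8 → 4 → 2 → 1
Total steps = 120

120 steps


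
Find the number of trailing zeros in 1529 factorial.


floor(1529/5) = 305
floor(1529/25) = 61
floor(1529/125) = 12
floor(1529/625) = 2
Total = 380

380 trailing zeros


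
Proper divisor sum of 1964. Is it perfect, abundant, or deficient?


Proper divisors: 1, 2, 4, 491, 982
Sum = 1 + 2 + 4 + 491 + 982 = 1480
1480 < 1964 → deficient

s(1964) = 1480 (deficient)


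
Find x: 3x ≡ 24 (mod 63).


GCD(3, 63) = 3 divides 24
Divide: 1x ≡ 8 (mod 21)
x ≡ 8 (mod 21)


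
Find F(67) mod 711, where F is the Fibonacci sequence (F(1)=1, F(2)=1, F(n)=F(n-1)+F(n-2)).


F(k) mod 711 for k=1..67:
1, 1, 2, 3, 5, 8, 13, 21, 34, 55, 89, 144, 233, 377, 610, 276, 175, 451, 626, 366, 281, 647, 217, 153, 370, 523, 182, 705, 176, 170, 346, 516, 151, 667, 107, 63, 170, 233, 403, 636, 328, 253, 581, 123, 704, 116, 109, 225, 334, 559, 182, 30, 212, 242, 454, 696, 439, 424, 152, 576, 17, 593, 610, 492, 391, 172, 563
F(67) mod 711 = 563


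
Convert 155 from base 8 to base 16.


155 (base 8) = 109 (decimal)
109 (decimal) = 6D (base 16)


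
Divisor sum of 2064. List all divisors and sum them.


Divisors of 2064: 1, 2, 3, 4, 6, 8, 12, 16, 24, 43, 48, 86, 129, 172, 258, 344, 516, 688, 1032, 2064
Sum = 1 + 2 + 3 + 4 + 6 + 8 + 12 + 16 + 24 + 43 + 48 + 86 + 129 + 172 + 258 + 344 + 516 + 688 + 1032 + 2064 = 5456

σ(2064) = 5456


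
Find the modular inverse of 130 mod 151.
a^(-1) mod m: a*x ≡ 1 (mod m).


Use the extended Euclidean algorithm on (151, 130); each row r = 151*s + 130*t:
r=151, s=1, t=0
r=130, s=0, t=1
q=1: r=21, s=1, t=-1   [151*(1) + 130*(-1) = 21]
q=6: r=4, s=-6, t=7   [151*(-6) + 130*(7) = 4]
q=5: r=1, s=31, t=-36   [151*(31) + 130*(-36) = 1]
q=4: r=0, s=-130, t=151   [151*(-130) + 130*(151) = 0]
GCD = 1 with t = -36, so 130*(-36) ≡ 1 (mod 151)
Inverse = -36 mod 151 = 115
Check: 130 * 115 = 14950 ≡ 1 (mod 151)

130^(-1) ≡ 115 (mod 151)


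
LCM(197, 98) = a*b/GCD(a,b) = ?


GCD(197, 98) = 1
LCM = 197*98/1 = 19306/1 = 19306

LCM = 19306


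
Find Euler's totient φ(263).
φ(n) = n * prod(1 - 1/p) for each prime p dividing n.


263 = 263
Prime factors: 263
φ(263) = 263 × (1-1/263)
= 263 × 262/263 = 262

φ(263) = 262


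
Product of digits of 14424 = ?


1 × 4 × 4 × 2 × 4 = 128


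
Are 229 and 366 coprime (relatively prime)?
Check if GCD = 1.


Euclidean algorithm:
366 = 1 * 229 + 137
229 = 1 * 137 + 92
137 = 1 * 92 + 45
92 = 2 * 45 + 2
45 = 22 * 2 + 1
2 = 2 * 1 + 0
GCD(229, 366) = 1

Yes, coprime (GCD = 1)


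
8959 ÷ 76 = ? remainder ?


8959 = 76 * 117 + 67
Check: 8892 + 67 = 8959

q = 117, r = 67


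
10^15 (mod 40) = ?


10^1 mod 40 = 10
10^2 mod 40 = 20
10^3 mod 40 = 0
10^4 mod 40 = 0
10^5 mod 40 = 0
10^6 mod 40 = 0
10^7 mod 40 = 0
10^8 mod 40 = 0
10^9 mod 40 = 0
10^10 mod 40 = 0
10^11 mod 40 = 0
10^12 mod 40 = 0
10^13 mod 40 = 0
10^14 mod 40 = 0
10^15 mod 40 = 0


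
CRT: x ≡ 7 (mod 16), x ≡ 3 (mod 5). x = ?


M = 16*5 = 80
M1 = M/16 = 5, M2 = M/5 = 16
M1^(-1) mod 16 = 13, M2^(-1) mod 5 = 1
x = 7*5*13 + 3*16*1 = 503
503 mod 80 = 23
Check: 23 mod 16 = 7 ✓, 23 mod 5 = 3 ✓

x ≡ 23 (mod 80)


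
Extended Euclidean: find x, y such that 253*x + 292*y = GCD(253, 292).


Tabular extended Euclidean (each row: r = 253*s + 292*t):
r=253, s=1, t=0
r=292, s=0, t=1
q=0: r=253, s=1, t=0   [253*(1) + 292*(0) = 253]
q=1: r=39, s=-1, t=1   [253*(-1) + 292*(1) = 39]
q=6: r=19, s=7, t=-6   [253*(7) + 292*(-6) = 19]
q=2: r=1, s=-15, t=13   [253*(-15) + 292*(13) = 1]
q=19: r=0, s=292, t=-253   [253*(292) + 292*(-253) = 0]
GCD = 1; from the row with r=1: x=-15, y=13
Check: 253*(-15) + 292*(13) = -3795 + 3796 = 1

GCD = 1, x = -15, y = 13


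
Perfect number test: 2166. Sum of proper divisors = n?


Proper divisors of 2166: 1, 2, 3, 6, 19, 38, 57, 114, 361, 722, 1083
Sum = 1 + 2 + 3 + 6 + 19 + 38 + 57 + 114 + 361 + 722 + 1083 = 2406

No, 2166 is not perfect (2406 ≠ 2166)


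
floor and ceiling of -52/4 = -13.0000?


-52/4 = -13.0000
floor = -13
ceil = -13

floor = -13, ceil = -13


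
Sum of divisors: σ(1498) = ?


Divisors of 1498: 1, 2, 7, 14, 107, 214, 749, 1498
Sum = 1 + 2 + 7 + 14 + 107 + 214 + 749 + 1498 = 2592

σ(1498) = 2592


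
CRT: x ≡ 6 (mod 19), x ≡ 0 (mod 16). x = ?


M = 19*16 = 304
M1 = M/19 = 16, M2 = M/16 = 19
M1^(-1) mod 19 = 6, M2^(-1) mod 16 = 11
x = 6*16*6 + 0*19*11 = 576
576 mod 304 = 272
Check: 272 mod 19 = 6 ✓, 272 mod 16 = 0 ✓

x ≡ 272 (mod 304)


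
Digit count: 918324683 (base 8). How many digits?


918324683 in base 8 = 6657102713
Number of digits = 10

10 digits (base 8)


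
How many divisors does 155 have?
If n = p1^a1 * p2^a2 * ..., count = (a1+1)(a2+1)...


155 = 5^1 × 31^1
d(155) = (1+1) × (1+1) = 4

4 divisors


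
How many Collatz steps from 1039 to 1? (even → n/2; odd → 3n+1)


1039 → 3118 → 1559 → 4678 → 2339 → 7018 → 3509 → 10528 → 5264 → 2632 → 1316 → 658 → 329 → 988 → 494 → 247 → 742 → 371 → 1114 → 557 → 1672 → 836 → 418 → 209 → 628 → 314 → 157 → 472 → 236 → 118 → 59 → 178 → 89 → 268 → 134 → 67 → 202 → 101 → 304 → 152 → 76 → 38 → 19 → 58 → 29 → 88 → 44 → 22 → 11 → 34 → 17 → 52 → 26 → 13 → 40 → 20 → 10 → 5 → 16 → 8 → 4 → 2 → 1
Total steps = 62

62 steps


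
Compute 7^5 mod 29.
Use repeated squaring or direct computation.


7^1 mod 29 = 7
7^2 mod 29 = 20
7^3 mod 29 = 24
7^4 mod 29 = 23
7^5 mod 29 = 16


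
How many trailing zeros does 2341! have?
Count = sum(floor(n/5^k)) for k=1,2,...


floor(2341/5) = 468
floor(2341/25) = 93
floor(2341/125) = 18
floor(2341/625) = 3
Total = 582

582 trailing zeros


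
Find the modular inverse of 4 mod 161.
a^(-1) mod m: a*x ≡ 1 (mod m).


Use the extended Euclidean algorithm on (161, 4); each row r = 161*s + 4*t:
r=161, s=1, t=0
r=4, s=0, t=1
q=40: r=1, s=1, t=-40   [161*(1) + 4*(-40) = 1]
q=4: r=0, s=-4, t=161   [161*(-4) + 4*(161) = 0]
GCD = 1 with t = -40, so 4*(-40) ≡ 1 (mod 161)
Inverse = -40 mod 161 = 121
Check: 4 * 121 = 484 ≡ 1 (mod 161)

4^(-1) ≡ 121 (mod 161)


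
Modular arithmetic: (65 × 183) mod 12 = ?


65 × 183 = 11895
11895 mod 12 = 3


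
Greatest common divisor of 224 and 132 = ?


224 = 1 * 132 + 92
132 = 1 * 92 + 40
92 = 2 * 40 + 12
40 = 3 * 12 + 4
12 = 3 * 4 + 0
GCD = 4


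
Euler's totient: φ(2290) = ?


2290 = 2 × 5 × 229
Prime factors: 2, 5, 229
φ(2290) = 2290 × (1-1/2) × (1-1/5) × (1-1/229)
= 2290 × 1/2 × 4/5 × 228/229 = 912

φ(2290) = 912


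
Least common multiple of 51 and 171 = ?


GCD(51, 171) = 3
LCM = 51*171/3 = 8721/3 = 2907

LCM = 2907


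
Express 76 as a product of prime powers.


76 / 2 = 38
38 / 2 = 19
19 / 19 = 1
76 = 2^2 × 19


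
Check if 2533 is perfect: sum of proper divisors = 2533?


Proper divisors of 2533: 1, 17, 149
Sum = 1 + 17 + 149 = 167

No, 2533 is not perfect (167 ≠ 2533)


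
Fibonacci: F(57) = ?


Sequence: 1, 1, 2, 3, 5, 8, 13, 21, 34, 55, 89, 144, 233, 377, 610, 987, 1597, 2584, 4181, 6765, 10946, 17711, 28657, 46368, 75025, 121393, 196418, 317811, 514229, 832040, 1346269, 2178309, 3524578, 5702887, 9227465, 14930352, 24157817, 39088169, 63245986, 102334155, 165580141, 267914296, 433494437, 701408733, 1134903170, 1836311903, 2971215073, 4807526976, 7778742049, 12586269025, 20365011074, 32951280099, 53316291173, 86267571272, 139583862445, 225851433717, 365435296162
F(57) = 365435296162


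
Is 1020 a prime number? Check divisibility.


1020 / 2 = 510 (exact division)
1020 is NOT prime.

No, 1020 is not prime


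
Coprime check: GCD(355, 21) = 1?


Euclidean algorithm:
355 = 16 * 21 + 19
21 = 1 * 19 + 2
19 = 9 * 2 + 1
2 = 2 * 1 + 0
GCD(355, 21) = 1

Yes, coprime (GCD = 1)


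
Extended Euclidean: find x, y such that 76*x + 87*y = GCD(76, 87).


Tabular extended Euclidean (each row: r = 76*s + 87*t):
r=76, s=1, t=0
r=87, s=0, t=1
q=0: r=76, s=1, t=0   [76*(1) + 87*(0) = 76]
q=1: r=11, s=-1, t=1   [76*(-1) + 87*(1) = 11]
q=6: r=10, s=7, t=-6   [76*(7) + 87*(-6) = 10]
q=1: r=1, s=-8, t=7   [76*(-8) + 87*(7) = 1]
q=10: r=0, s=87, t=-76   [76*(87) + 87*(-76) = 0]
GCD = 1; from the row with r=1: x=-8, y=7
Check: 76*(-8) + 87*(7) = -608 + 609 = 1

GCD = 1, x = -8, y = 7


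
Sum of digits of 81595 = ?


8 + 1 + 5 + 9 + 5 = 28


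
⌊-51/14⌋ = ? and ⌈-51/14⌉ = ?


-51/14 = -3.6429
floor = -4
ceil = -3

floor = -4, ceil = -3


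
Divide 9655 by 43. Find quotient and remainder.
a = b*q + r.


9655 = 43 * 224 + 23
Check: 9632 + 23 = 9655

q = 224, r = 23


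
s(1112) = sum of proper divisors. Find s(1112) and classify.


Proper divisors: 1, 2, 4, 8, 139, 278, 556
Sum = 1 + 2 + 4 + 8 + 139 + 278 + 556 = 988
988 < 1112 → deficient

s(1112) = 988 (deficient)


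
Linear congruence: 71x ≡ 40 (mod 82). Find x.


GCD(71, 82) = 1, unique solution
a^(-1) mod 82 = 67
x = 67 * 40 mod 82 = 56

x ≡ 56 (mod 82)


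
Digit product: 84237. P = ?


8 × 4 × 2 × 3 × 7 = 1344


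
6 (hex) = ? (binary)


6 (base 16) = 6 (decimal)
6 (decimal) = 110 (base 2)


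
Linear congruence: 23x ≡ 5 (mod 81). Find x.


GCD(23, 81) = 1, unique solution
a^(-1) mod 81 = 74
x = 74 * 5 mod 81 = 46

x ≡ 46 (mod 81)


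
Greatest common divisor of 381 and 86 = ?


381 = 4 * 86 + 37
86 = 2 * 37 + 12
37 = 3 * 12 + 1
12 = 12 * 1 + 0
GCD = 1


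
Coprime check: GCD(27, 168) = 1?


Euclidean algorithm:
168 = 6 * 27 + 6
27 = 4 * 6 + 3
6 = 2 * 3 + 0
GCD(27, 168) = 3

No, not coprime (GCD = 3)


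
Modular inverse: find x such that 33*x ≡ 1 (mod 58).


Use the extended Euclidean algorithm on (58, 33); each row r = 58*s + 33*t:
r=58, s=1, t=0
r=33, s=0, t=1
q=1: r=25, s=1, t=-1   [58*(1) + 33*(-1) = 25]
q=1: r=8, s=-1, t=2   [58*(-1) + 33*(2) = 8]
q=3: r=1, s=4, t=-7   [58*(4) + 33*(-7) = 1]
q=8: r=0, s=-33, t=58   [58*(-33) + 33*(58) = 0]
GCD = 1 with t = -7, so 33*(-7) ≡ 1 (mod 58)
Inverse = -7 mod 58 = 51
Check: 33 * 51 = 1683 ≡ 1 (mod 58)

33^(-1) ≡ 51 (mod 58)


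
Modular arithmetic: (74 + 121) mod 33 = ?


74 + 121 = 195
195 mod 33 = 30


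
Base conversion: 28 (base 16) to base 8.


28 (base 16) = 40 (decimal)
40 (decimal) = 50 (base 8)


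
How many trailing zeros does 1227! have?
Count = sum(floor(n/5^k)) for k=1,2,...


floor(1227/5) = 245
floor(1227/25) = 49
floor(1227/125) = 9
floor(1227/625) = 1
Total = 304

304 trailing zeros


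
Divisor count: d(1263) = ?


1263 = 3^1 × 421^1
d(1263) = (1+1) × (1+1) = 4

4 divisors


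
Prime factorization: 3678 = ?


3678 / 2 = 1839
1839 / 3 = 613
613 / 613 = 1
3678 = 2 × 3 × 613


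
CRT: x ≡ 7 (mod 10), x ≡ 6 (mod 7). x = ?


M = 10*7 = 70
M1 = M/10 = 7, M2 = M/7 = 10
M1^(-1) mod 10 = 3, M2^(-1) mod 7 = 5
x = 7*7*3 + 6*10*5 = 447
447 mod 70 = 27
Check: 27 mod 10 = 7 ✓, 27 mod 7 = 6 ✓

x ≡ 27 (mod 70)


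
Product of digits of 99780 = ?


9 × 9 × 7 × 8 × 0 = 0


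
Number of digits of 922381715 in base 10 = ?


922381715 has 9 digits in base 10
floor(log10(922381715)) + 1 = floor(8.9649) + 1 = 9

9 digits (base 10)


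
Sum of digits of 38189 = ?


3 + 8 + 1 + 8 + 9 = 29


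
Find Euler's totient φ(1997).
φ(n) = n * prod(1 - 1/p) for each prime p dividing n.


1997 = 1997
Prime factors: 1997
φ(1997) = 1997 × (1-1/1997)
= 1997 × 1996/1997 = 1996

φ(1997) = 1996


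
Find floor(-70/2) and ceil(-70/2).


-70/2 = -35.0000
floor = -35
ceil = -35

floor = -35, ceil = -35


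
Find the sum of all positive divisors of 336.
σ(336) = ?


Divisors of 336: 1, 2, 3, 4, 6, 7, 8, 12, 14, 16, 21, 24, 28, 42, 48, 56, 84, 112, 168, 336
Sum = 1 + 2 + 3 + 4 + 6 + 7 + 8 + 12 + 14 + 16 + 21 + 24 + 28 + 42 + 48 + 56 + 84 + 112 + 168 + 336 = 992

σ(336) = 992


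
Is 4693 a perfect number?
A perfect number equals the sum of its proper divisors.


Proper divisors of 4693: 1, 13, 19, 247, 361
Sum = 1 + 13 + 19 + 247 + 361 = 641

No, 4693 is not perfect (641 ≠ 4693)


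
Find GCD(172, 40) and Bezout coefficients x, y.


Tabular extended Euclidean (each row: r = 172*s + 40*t):
r=172, s=1, t=0
r=40, s=0, t=1
q=4: r=12, s=1, t=-4   [172*(1) + 40*(-4) = 12]
q=3: r=4, s=-3, t=13   [172*(-3) + 40*(13) = 4]
q=3: r=0, s=10, t=-43   [172*(10) + 40*(-43) = 0]
GCD = 4; from the row with r=4: x=-3, y=13
Check: 172*(-3) + 40*(13) = -516 + 520 = 4

GCD = 4, x = -3, y = 13


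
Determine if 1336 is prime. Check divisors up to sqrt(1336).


1336 / 2 = 668 (exact division)
1336 is NOT prime.

No, 1336 is not prime
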